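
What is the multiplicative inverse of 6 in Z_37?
Since 37 is prime, by Fermat 6^(-1) ≡ 6^{35} ≡ 31 (mod 37). Verify: 6 × 31 = 186 ≡ 1 (mod 37)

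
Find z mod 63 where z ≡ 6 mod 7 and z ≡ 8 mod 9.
M = 7 × 9 = 63. M₁ = 9, y₁ ≡ 4 mod 7. M₂ = 7, y₂ ≡ 4 mod 9. z = 6×9×4 + 8×7×4 ≡ 62 mod 63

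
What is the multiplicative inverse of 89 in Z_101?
Since 101 is prime, by Fermat 89^(-1) ≡ 89^{99} ≡ 42 mod 101. Verify: 89 × 42 = 3738 ≡ 1 mod 101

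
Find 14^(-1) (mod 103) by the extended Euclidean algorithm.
Extended GCD: 14(-22) + 103(3) = 1. So 14^(-1) ≡ -22 ≡ 81 (mod 103). Verify: 14 × 81 = 1134 ≡ 1 (mod 103)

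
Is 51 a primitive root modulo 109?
ord_109(51) divides 108. For each prime q|108: 51^{54}≡108, 51^{36}≡63, none ≡ 1. So 51 has order 108 and is a primitive root mod 109.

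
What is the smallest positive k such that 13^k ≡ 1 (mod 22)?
Powers of 13 mod 22: 13^1≡13, 13^2≡15, 13^3≡19, 13^4≡5, 13^5≡21, 13^6≡9, 13^7≡7, 13^8≡3, 13^9≡17, 13^10≡1. Order = 10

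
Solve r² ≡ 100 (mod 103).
The square roots of 100 mod 103 are 93 and 10. Verify: 93² = 8649 ≡ 100 (mod 103)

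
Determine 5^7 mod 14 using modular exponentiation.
By repeated squaring (mod 14): 5^{1}≡5, 5^{2}≡11, 5^{4}≡9. Then 5^{7} = 5^{4+2+1} ≡ 9 × 11 × 5 ≡ 5 (mod 14)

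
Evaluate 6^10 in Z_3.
By repeated squaring (mod 3): 6^{1}≡0, 6^{2}≡0, 6^{4}≡0, 6^{8}≡0. Then 6^{10} = 6^{8+2} ≡ 0 × 0 ≡ 0 (mod 3)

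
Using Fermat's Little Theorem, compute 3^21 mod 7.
By Fermat: 3^{6} ≡ 1 (mod 7). 21 = 3×6 + 3. So 3^{21} ≡ 3^{3} ≡ 6 (mod 7)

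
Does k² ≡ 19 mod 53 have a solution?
By Euler's criterion: 19^{26} ≡ 52 mod 53. Since this equals -1 (≡ 52), 19 is not a QR.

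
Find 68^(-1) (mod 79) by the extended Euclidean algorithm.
Extended GCD: 68(-36) + 79(31) = 1. So 68^(-1) ≡ -36 ≡ 43 (mod 79). Verify: 68 × 43 = 2924 ≡ 1 (mod 79)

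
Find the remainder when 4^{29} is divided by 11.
By Fermat: 4^{10} ≡ 1 (mod 11). 29 = 2×10 + 9. So 4^{29} ≡ 4^{9} ≡ 3 (mod 11)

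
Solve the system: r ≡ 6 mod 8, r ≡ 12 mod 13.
M = 8 × 13 = 104. M₁ = 13, y₁ ≡ 5 mod 8. M₂ = 8, y₂ ≡ 5 mod 13. r = 6×13×5 + 12×8×5 ≡ 38 mod 104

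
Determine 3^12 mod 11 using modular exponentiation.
Using Fermat: 3^{10} ≡ 1 mod 11. 12 ≡ 2 mod 10. So 3^{12} ≡ 3^{2} ≡ 9 mod 11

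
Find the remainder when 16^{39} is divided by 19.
By Fermat: 16^{18} ≡ 1 mod 19. 39 = 2×18 + 3. So 16^{39} ≡ 16^{3} ≡ 11 mod 19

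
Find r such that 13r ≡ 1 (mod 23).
Since 23 is prime, by Fermat 13^(-1) ≡ 13^{21} ≡ 16 (mod 23). Verify: 13 × 16 = 208 ≡ 1 (mod 23)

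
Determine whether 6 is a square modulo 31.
By Euler's criterion: 6^{15} ≡ 30 (mod 31). Since this equals -1 (≡ 30), 6 is not a QR.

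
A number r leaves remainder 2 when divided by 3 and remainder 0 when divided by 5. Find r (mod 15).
M = 3 × 5 = 15. M₁ = 5, y₁ ≡ 2 (mod 3). M₂ = 3, y₂ ≡ 2 (mod 5). r = 2×5×2 + 0×3×2 ≡ 5 (mod 15)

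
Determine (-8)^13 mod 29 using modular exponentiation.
By repeated squaring mod 29: (-8)^{1}≡21, (-8)^{2}≡6, (-8)^{4}≡7, (-8)^{8}≡20. Then (-8)^{13} = (-8)^{8+4+1} ≡ 20 × 7 × 21 ≡ 11 mod 29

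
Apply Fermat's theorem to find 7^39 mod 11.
By Fermat: 7^{10} ≡ 1 mod 11. 39 = 3×10 + 9. So 7^{39} ≡ 7^{9} ≡ 8 mod 11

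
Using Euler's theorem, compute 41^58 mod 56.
By Euler: 41^{24} ≡ 1 (mod 56) since gcd(41, 56) = 1. 58 = 2×24 + 10. So 41^{58} ≡ 41^{10} ≡ 1 (mod 56)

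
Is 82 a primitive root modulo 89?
ord_89(82) divides 88. For each prime q|88: 82^{44}≡88, 82^{8}≡4, none ≡ 1. So 82 has order 88 and is a primitive root mod 89.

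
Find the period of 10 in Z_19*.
Powers of 10 mod 19: 10^1≡10, 10^2≡5, 10^3≡12, 10^4≡6, 10^5≡3, 10^6≡11, 10^7≡15, 10^8≡17, 10^9≡18, 10^10≡9, 10^11≡14, 10^12≡7, 10^13≡13, 10^14≡16, 10^15≡8, 10^16≡4, 10^17≡2, 10^18≡1. ord_19(10) = 18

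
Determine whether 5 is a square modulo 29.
By Euler's criterion: 5^{14} ≡ 1 mod 29. Since this equals 1, 5 is a QR.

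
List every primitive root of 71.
There are φ(70) = 24 primitive roots mod 71: {7, 11, 13, 21, 22, 28, 31, 33, 35, 42, 44, 47, 52, 53, 55, 56, 59, 61, 62, 63, 65, 67, 68, 69}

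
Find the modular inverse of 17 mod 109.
Since 109 is prime, by Fermat 17^(-1) ≡ 17^{107} ≡ 77 (mod 109). Verify: 17 × 77 = 1309 ≡ 1 (mod 109)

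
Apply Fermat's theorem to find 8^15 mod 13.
By Fermat: 8^{12} ≡ 1 mod 13. So 8^{15} = 8^{12} · 8^{3} ≡ 8^{3} ≡ 5 mod 13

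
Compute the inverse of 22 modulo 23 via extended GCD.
Extended GCD: 22(-1) + 23(1) = 1. So 22^(-1) ≡ -1 ≡ 22 (mod 23). Verify: 22 × 22 = 484 ≡ 1 (mod 23)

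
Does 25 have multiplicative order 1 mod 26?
Powers of 25 mod 26: 25^1≡25, 25^2≡1. 25^1≡25≢1, so ord ≠ 1. No, the actual order is 2.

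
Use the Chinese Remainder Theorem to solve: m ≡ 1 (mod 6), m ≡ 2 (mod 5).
M = 6 × 5 = 30. M₁ = 5, y₁ ≡ 5 (mod 6). M₂ = 6, y₂ ≡ 1 (mod 5). m = 1×5×5 + 2×6×1 ≡ 7 (mod 30)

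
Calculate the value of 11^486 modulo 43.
Using Fermat: 11^{42} ≡ 1 (mod 43). 486 ≡ 24 (mod 42). So 11^{486} ≡ 11^{24} ≡ 41 (mod 43)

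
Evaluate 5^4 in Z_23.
5^{4} = 625 ≡ 4 mod 23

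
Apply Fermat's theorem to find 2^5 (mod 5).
By Fermat: 2^{4} ≡ 1 (mod 5). So 2^{5} = 2^{4} · 2^{1} ≡ 2^{1} ≡ 2 (mod 5)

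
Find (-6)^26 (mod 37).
By repeated squaring (mod 37): (-6)^{1}≡31, (-6)^{2}≡36, (-6)^{4}≡1, (-6)^{8}≡1, (-6)^{16}≡1. Then (-6)^{26} = (-6)^{16+8+2} ≡ 1 × 1 × 36 ≡ 36 (mod 37)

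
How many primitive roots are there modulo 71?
There are φ(71-1) = φ(70) = 24 primitive roots modulo 71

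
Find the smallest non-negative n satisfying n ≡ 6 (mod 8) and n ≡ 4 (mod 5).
M = 8 × 5 = 40. M₁ = 5, y₁ ≡ 5 (mod 8). M₂ = 8, y₂ ≡ 2 (mod 5). n = 6×5×5 + 4×8×2 ≡ 14 (mod 40)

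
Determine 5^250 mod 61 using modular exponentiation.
Using Fermat: 5^{60} ≡ 1 (mod 61). 250 ≡ 10 (mod 60). So 5^{250} ≡ 5^{10} ≡ 13 (mod 61)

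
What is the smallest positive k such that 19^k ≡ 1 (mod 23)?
Powers of 19 mod 23: 19^1≡19, 19^2≡16, 19^3≡5, 19^4≡3, 19^5≡11, 19^6≡2, 19^7≡15, 19^8≡9, 19^9≡10, 19^10≡6, 19^11≡22, 19^12≡4, 19^13≡7, 19^14≡18, 19^15≡20, 19^16≡12, 19^17≡21, 19^18≡8, 19^19≡14, 19^20≡13, 19^21≡17, 19^22≡1. So the order of 19 is 22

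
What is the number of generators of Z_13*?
A prime p has φ(p-1) primitive roots; here φ(12) = 4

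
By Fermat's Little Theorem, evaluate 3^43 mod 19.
By Fermat: 3^{18} ≡ 1 mod 19. 43 = 2×18 + 7. So 3^{43} ≡ 3^{7} ≡ 2 mod 19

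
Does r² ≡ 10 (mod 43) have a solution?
By Euler's criterion: 10^{21} ≡ 1 (mod 43). Since this equals 1, 10 is a QR.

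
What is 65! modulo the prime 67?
(66)! = (65)! × (66) ≡ -1 (mod 67). So (65)! ≡ -1 × (66)^(-1) ≡ (-1)×(-1) = 1 (mod 67)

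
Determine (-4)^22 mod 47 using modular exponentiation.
By repeated squaring mod 47: (-4)^{1}≡43, (-4)^{2}≡16, (-4)^{4}≡21, (-4)^{8}≡18, (-4)^{16}≡42. Then (-4)^{22} = (-4)^{16+4+2} ≡ 42 × 21 × 16 ≡ 12 mod 47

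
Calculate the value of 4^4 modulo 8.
4^{4} = 256 ≡ 0 mod 8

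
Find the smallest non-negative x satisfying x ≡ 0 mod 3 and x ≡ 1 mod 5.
M = 3 × 5 = 15. M₁ = 5, y₁ ≡ 2 mod 3. M₂ = 3, y₂ ≡ 2 mod 5. x = 0×5×2 + 1×3×2 ≡ 6 mod 15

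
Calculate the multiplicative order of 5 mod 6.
Powers of 5 mod 6: 5^1≡5, 5^2≡1. ord_6(5) = 2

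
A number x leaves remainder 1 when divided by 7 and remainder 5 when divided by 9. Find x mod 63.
M = 7 × 9 = 63. M₁ = 9, y₁ ≡ 4 mod 7. M₂ = 7, y₂ ≡ 4 mod 9. x = 1×9×4 + 5×7×4 ≡ 50 mod 63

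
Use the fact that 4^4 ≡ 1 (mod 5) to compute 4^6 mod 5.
By Fermat: 4^{4} ≡ 1 (mod 5). So 4^{6} = 4^{4} · 4^{2} ≡ 4^{2} ≡ 1 (mod 5)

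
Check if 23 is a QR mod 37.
By Euler's criterion: 23^{18} ≡ 36 mod 37. Since this equals -1 (≡ 36), 23 is not a QR.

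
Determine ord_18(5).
Powers of 5 mod 18: 5^1≡5, 5^2≡7, 5^3≡17, 5^4≡13, 5^5≡11, 5^6≡1. So the order of 5 is 6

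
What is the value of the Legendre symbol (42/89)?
(42/89) = 42^{44} mod 89 = 1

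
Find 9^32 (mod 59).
By repeated squaring (mod 59): 9^{1}≡9, 9^{2}≡22, 9^{4}≡12, 9^{8}≡26, 9^{16}≡27, 9^{32}≡21. So 9^{32} ≡ 21 (mod 59)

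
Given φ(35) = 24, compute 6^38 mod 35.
By Euler: 6^{24} ≡ 1 mod 35 since gcd(6, 35) = 1. 38 = 1×24 + 14. So 6^{38} ≡ 6^{14} ≡ 1 mod 35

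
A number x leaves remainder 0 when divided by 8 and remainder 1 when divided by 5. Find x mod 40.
M = 8 × 5 = 40. M₁ = 5, y₁ ≡ 5 mod 8. M₂ = 8, y₂ ≡ 2 mod 5. x = 0×5×5 + 1×8×2 ≡ 16 mod 40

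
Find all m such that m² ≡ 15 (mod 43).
The square roots of 15 mod 43 are 31 and 12. Verify: 31² = 961 ≡ 15 (mod 43)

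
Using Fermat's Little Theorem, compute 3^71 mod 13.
By Fermat: 3^{12} ≡ 1 mod 13. 71 = 5×12 + 11. So 3^{71} ≡ 3^{11} ≡ 9 mod 13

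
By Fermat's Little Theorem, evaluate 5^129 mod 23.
By Fermat: 5^{22} ≡ 1 mod 23. 129 = 5×22 + 19. So 5^{129} ≡ 5^{19} ≡ 7 mod 23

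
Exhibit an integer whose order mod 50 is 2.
49 has order 2 mod 50 since 49^{2} ≡ 1 mod 50 and no smaller power works.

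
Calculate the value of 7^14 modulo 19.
By repeated squaring mod 19: 7^{1}≡7, 7^{2}≡11, 7^{4}≡7, 7^{8}≡11. Then 7^{14} = 7^{8+4+2} ≡ 11 × 7 × 11 ≡ 11 mod 19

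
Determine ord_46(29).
Powers of 29 mod 46: 29^1≡29, 29^2≡13, 29^3≡9, 29^4≡31, 29^5≡25, 29^6≡35, 29^7≡3, 29^8≡41, 29^9≡39, 29^10≡27, 29^11≡1. Order = 11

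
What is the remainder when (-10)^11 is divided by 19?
By repeated squaring (mod 19): (-10)^{1}≡9, (-10)^{2}≡5, (-10)^{4}≡6, (-10)^{8}≡17. Then (-10)^{11} = (-10)^{8+2+1} ≡ 17 × 5 × 9 ≡ 5 (mod 19)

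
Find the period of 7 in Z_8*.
Powers of 7 mod 8: 7^1≡7, 7^2≡1. ord_8(7) = 2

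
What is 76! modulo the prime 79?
(78)! = (76)! × (77) × (78) ≡ -1 mod 79. So (76)! ≡ -1 × [(78)(77)]^(-1) ≡ 39 mod 79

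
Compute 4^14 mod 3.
Using Fermat: 4^{2} ≡ 1 mod 3. 14 ≡ 0 mod 2. So 4^{14} ≡ 4^{0} ≡ 1 mod 3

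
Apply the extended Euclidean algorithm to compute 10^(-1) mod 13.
Extended GCD: 10(4) + 13(-3) = 1. So 10^(-1) ≡ 4 mod 13. Verify: 10 × 4 = 40 ≡ 1 mod 13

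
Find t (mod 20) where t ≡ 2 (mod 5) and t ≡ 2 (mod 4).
M = 5 × 4 = 20. M₁ = 4, y₁ ≡ 4 (mod 5). M₂ = 5, y₂ ≡ 1 (mod 4). t = 2×4×4 + 2×5×1 ≡ 2 (mod 20)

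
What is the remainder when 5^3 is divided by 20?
5^{3} = 125 ≡ 5 mod 20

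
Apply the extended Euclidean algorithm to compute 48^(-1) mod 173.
Extended GCD: 48(-18) + 173(5) = 1. So 48^(-1) ≡ -18 ≡ 155 mod 173. Verify: 48 × 155 = 7440 ≡ 1 mod 173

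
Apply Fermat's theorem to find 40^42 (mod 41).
By Fermat: 40^{40} ≡ 1 (mod 41). So 40^{42} = 40^{40} · 40^{2} ≡ 40^{2} ≡ 1 (mod 41)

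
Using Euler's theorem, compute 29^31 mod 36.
By Euler: 29^{12} ≡ 1 mod 36 since gcd(29, 36) = 1. 31 = 2×12 + 7. So 29^{31} ≡ 29^{7} ≡ 29 mod 36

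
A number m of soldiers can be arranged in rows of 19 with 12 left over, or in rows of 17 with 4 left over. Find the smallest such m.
M = 19 × 17 = 323. M₁ = 17, y₁ ≡ 9 mod 19. M₂ = 19, y₂ ≡ 9 mod 17. m = 12×17×9 + 4×19×9 ≡ 259 mod 323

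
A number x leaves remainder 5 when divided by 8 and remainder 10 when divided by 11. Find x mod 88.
M = 8 × 11 = 88. M₁ = 11, y₁ ≡ 3 mod 8. M₂ = 8, y₂ ≡ 7 mod 11. x = 5×11×3 + 10×8×7 ≡ 21 mod 88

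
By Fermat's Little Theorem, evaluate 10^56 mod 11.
By Fermat: 10^{10} ≡ 1 mod 11. 56 = 5×10 + 6. So 10^{56} ≡ 10^{6} ≡ 1 mod 11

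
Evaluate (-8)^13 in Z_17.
By repeated squaring mod 17: (-8)^{1}≡9, (-8)^{2}≡13, (-8)^{4}≡16, (-8)^{8}≡1. Then (-8)^{13} = (-8)^{8+4+1} ≡ 1 × 16 × 9 ≡ 8 mod 17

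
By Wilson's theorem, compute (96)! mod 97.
By Wilson's theorem, (96)! ≡ -1 ≡ 96 mod 97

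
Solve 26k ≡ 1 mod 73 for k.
Since 73 is prime, by Fermat 26^(-1) ≡ 26^{71} ≡ 59 mod 73. Verify: 26 × 59 = 1534 ≡ 1 mod 73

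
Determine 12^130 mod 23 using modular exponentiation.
Using Fermat: 12^{22} ≡ 1 mod 23. 130 ≡ 20 mod 22. So 12^{130} ≡ 12^{20} ≡ 4 mod 23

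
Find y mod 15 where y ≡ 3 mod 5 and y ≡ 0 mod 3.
M = 5 × 3 = 15. M₁ = 3, y₁ ≡ 2 mod 5. M₂ = 5, y₂ ≡ 2 mod 3. y = 3×3×2 + 0×5×2 ≡ 3 mod 15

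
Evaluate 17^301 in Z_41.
Using Fermat: 17^{40} ≡ 1 mod 41. 301 ≡ 21 mod 40. So 17^{301} ≡ 17^{21} ≡ 24 mod 41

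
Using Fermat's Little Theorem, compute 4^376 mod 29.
By Fermat: 4^{28} ≡ 1 mod 29. 376 ≡ 12 mod 28. So 4^{376} ≡ 4^{12} ≡ 20 mod 29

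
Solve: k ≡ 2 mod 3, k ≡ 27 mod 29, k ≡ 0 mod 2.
M = 3 × 29 × 2 = 174. M₁ = 58, y₁ ≡ 1 mod 3. M₂ = 6, y₂ ≡ 5 mod 29. M₃ = 87, y₃ ≡ 1 mod 2. k = 2×58×1 + 27×6×5 + 0×87×1 ≡ 56 mod 174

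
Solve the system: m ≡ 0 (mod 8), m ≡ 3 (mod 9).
M = 8 × 9 = 72. M₁ = 9, y₁ ≡ 1 (mod 8). M₂ = 8, y₂ ≡ 8 (mod 9). m = 0×9×1 + 3×8×8 ≡ 48 (mod 72)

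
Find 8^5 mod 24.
By repeated squaring mod 24: 8^{1}≡8, 8^{2}≡16, 8^{4}≡16. Then 8^{5} = 8^{4+1} ≡ 16 × 8 ≡ 8 mod 24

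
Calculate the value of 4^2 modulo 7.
4^{2} = 16 ≡ 2 (mod 7)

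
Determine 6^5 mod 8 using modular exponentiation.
By repeated squaring (mod 8): 6^{1}≡6, 6^{2}≡4, 6^{4}≡0. Then 6^{5} = 6^{4+1} ≡ 0 × 6 ≡ 0 (mod 8)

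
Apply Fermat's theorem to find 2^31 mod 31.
By Fermat: 2^{30} ≡ 1 mod 31. So 2^{31} = 2^{30} · 2^{1} ≡ 2^{1} ≡ 2 mod 31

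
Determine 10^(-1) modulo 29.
Since 29 is prime, by Fermat 10^(-1) ≡ 10^{27} ≡ 3 (mod 29). Verify: 10 × 3 = 30 ≡ 1 (mod 29)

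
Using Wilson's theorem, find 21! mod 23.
(22)! = (21)! × (22) ≡ -1 mod 23. So (21)! ≡ -1 × (22)^(-1) ≡ (-1)×(-1) = 1 mod 23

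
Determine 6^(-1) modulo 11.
Since 11 is prime, by Fermat 6^(-1) ≡ 6^{9} ≡ 2 mod 11. Verify: 6 × 2 = 12 ≡ 1 mod 11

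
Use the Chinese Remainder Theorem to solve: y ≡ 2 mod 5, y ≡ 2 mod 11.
M = 5 × 11 = 55. M₁ = 11, y₁ ≡ 1 mod 5. M₂ = 5, y₂ ≡ 9 mod 11. y = 2×11×1 + 2×5×9 ≡ 2 mod 55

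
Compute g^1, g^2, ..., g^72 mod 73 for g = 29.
29^1, 29^2, ..., 29^{72} mod 73: [29, 38, 7, 57, 47, 49, 34, 37, 51, 19, 40, 65, 60, 61, 17, 55, 62, 46, 20, 69, 30, 67, 45, 64, 31, 23, 10, 71, 15, 70, 59, 32, 52, 48, 5, 72, 44, 35, 66, 16, 26, 24, 39, 36, 22, 54, 33, 8, 13, 12, 56, 18, 11, 27, 53, 4, 43, 6, 28, 9, 42, 50, 63, 2, 58, 3, 14, 41, 21, 25, 68, 1]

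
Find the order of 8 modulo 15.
Powers of 8 mod 15: 8^1≡8, 8^2≡4, 8^3≡2, 8^4≡1. Order = 4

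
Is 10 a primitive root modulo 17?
ord_17(10) divides 16. For each prime q|16: 10^{8}≡16, none ≡ 1. So 10 has order 16 and is a primitive root mod 17.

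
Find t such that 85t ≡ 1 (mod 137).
Since 137 is prime, by Fermat 85^(-1) ≡ 85^{135} ≡ 108 (mod 137). Verify: 85 × 108 = 9180 ≡ 1 (mod 137)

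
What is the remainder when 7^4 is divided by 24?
7^{4} = 2401 ≡ 1 (mod 24)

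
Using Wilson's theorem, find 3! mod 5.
(4)! = (3)! × (4) ≡ -1 (mod 5). So (3)! ≡ -1 × (4)^(-1) ≡ (-1)×(-1) = 1 (mod 5)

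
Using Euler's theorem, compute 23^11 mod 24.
By Euler: 23^{8} ≡ 1 mod 24 since gcd(23, 24) = 1. 11 = 1×8 + 3. So 23^{11} ≡ 23^{3} ≡ 23 mod 24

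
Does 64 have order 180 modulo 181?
64^{30} ≡ 1 (mod 181) and 30 < 180, so ord_181(64) = 30 ≠ 180 and 64 is not a primitive root.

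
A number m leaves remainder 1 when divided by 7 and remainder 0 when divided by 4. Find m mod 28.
M = 7 × 4 = 28. M₁ = 4, y₁ ≡ 2 mod 7. M₂ = 7, y₂ ≡ 3 mod 4. m = 1×4×2 + 0×7×3 ≡ 8 mod 28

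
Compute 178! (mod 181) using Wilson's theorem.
(180)! = (178)! × (179) × (180) ≡ -1 (mod 181). So (178)! ≡ -1 × [(180)(179)]^(-1) ≡ 90 (mod 181)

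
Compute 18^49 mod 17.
Using Fermat: 18^{16} ≡ 1 mod 17. 49 ≡ 1 mod 16. So 18^{49} ≡ 18^{1} ≡ 1 mod 17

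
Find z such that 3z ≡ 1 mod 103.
Since 103 is prime, by Fermat 3^(-1) ≡ 3^{101} ≡ 69 mod 103. Verify: 3 × 69 = 207 ≡ 1 mod 103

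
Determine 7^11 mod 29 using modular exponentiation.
By repeated squaring mod 29: 7^{1}≡7, 7^{2}≡20, 7^{4}≡23, 7^{8}≡7. Then 7^{11} = 7^{8+2+1} ≡ 7 × 20 × 7 ≡ 23 mod 29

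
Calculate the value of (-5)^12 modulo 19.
By repeated squaring (mod 19): (-5)^{1}≡14, (-5)^{2}≡6, (-5)^{4}≡17, (-5)^{8}≡4. Then (-5)^{12} = (-5)^{8+4} ≡ 4 × 17 ≡ 11 (mod 19)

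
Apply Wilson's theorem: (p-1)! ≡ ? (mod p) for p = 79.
By Wilson's theorem, (78)! ≡ -1 ≡ 78 mod 79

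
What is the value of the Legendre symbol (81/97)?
(81/97) = 81^{48} mod 97 = 1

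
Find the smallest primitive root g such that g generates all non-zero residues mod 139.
g = 2. Powers: [2, 4, 8, 16, 32, 64, 128, ...] generates all 138 non-zero residues.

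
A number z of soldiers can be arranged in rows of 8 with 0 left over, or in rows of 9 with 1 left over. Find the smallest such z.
M = 8 × 9 = 72. M₁ = 9, y₁ ≡ 1 mod 8. M₂ = 8, y₂ ≡ 8 mod 9. z = 0×9×1 + 1×8×8 ≡ 64 mod 72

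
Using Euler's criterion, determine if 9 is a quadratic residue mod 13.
By Euler's criterion: 9^{6} ≡ 1 (mod 13). Since this equals 1, 9 is a QR.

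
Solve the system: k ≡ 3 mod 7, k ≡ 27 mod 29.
M = 7 × 29 = 203. M₁ = 29, y₁ ≡ 1 mod 7. M₂ = 7, y₂ ≡ 25 mod 29. k = 3×29×1 + 27×7×25 ≡ 143 mod 203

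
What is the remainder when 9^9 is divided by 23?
By repeated squaring mod 23: 9^{1}≡9, 9^{2}≡12, 9^{4}≡6, 9^{8}≡13. Then 9^{9} = 9^{8+1} ≡ 13 × 9 ≡ 2 mod 23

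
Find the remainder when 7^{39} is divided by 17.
By Fermat: 7^{16} ≡ 1 mod 17. 39 = 2×16 + 7. So 7^{39} ≡ 7^{7} ≡ 12 mod 17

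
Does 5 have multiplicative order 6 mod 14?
Powers of 5 mod 14: 5^1≡5, 5^2≡11, 5^3≡13, 5^4≡9, 5^5≡3, 5^6≡1. First k with 5^k≡1 is k=6. Yes, ord_14(5) = 6.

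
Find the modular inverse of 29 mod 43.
Since 43 is prime, by Fermat 29^(-1) ≡ 29^{41} ≡ 3 (mod 43). Verify: 29 × 3 = 87 ≡ 1 (mod 43)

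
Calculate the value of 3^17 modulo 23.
By repeated squaring mod 23: 3^{1}≡3, 3^{2}≡9, 3^{4}≡12, 3^{8}≡6, 3^{16}≡13. Then 3^{17} = 3^{16+1} ≡ 13 × 3 ≡ 16 mod 23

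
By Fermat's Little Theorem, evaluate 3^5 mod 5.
By Fermat: 3^{4} ≡ 1 mod 5. So 3^{5} = 3^{4} · 3^{1} ≡ 3^{1} ≡ 3 mod 5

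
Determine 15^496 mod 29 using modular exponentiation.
Using Fermat: 15^{28} ≡ 1 (mod 29). 496 ≡ 20 (mod 28). So 15^{496} ≡ 15^{20} ≡ 24 (mod 29)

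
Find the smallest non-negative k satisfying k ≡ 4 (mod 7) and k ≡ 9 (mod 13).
M = 7 × 13 = 91. M₁ = 13, y₁ ≡ 6 (mod 7). M₂ = 7, y₂ ≡ 2 (mod 13). k = 4×13×6 + 9×7×2 ≡ 74 (mod 91)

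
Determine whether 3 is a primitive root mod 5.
ord_5(3) divides 4. For each prime q|4: 3^{2}≡4, none ≡ 1. So 3 has order 4 and is a primitive root mod 5.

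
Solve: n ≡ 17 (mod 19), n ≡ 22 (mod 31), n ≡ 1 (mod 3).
M = 19 × 31 × 3 = 1767. M₁ = 93, y₁ ≡ 9 (mod 19). M₂ = 57, y₂ ≡ 6 (mod 31). M₃ = 589, y₃ ≡ 1 (mod 3). n = 17×93×9 + 22×57×6 + 1×589×1 ≡ 1138 (mod 1767)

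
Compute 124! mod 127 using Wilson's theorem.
(126)! = (124)! × (125) × (126) ≡ -1 mod 127. So (124)! ≡ -1 × [(126)(125)]^(-1) ≡ 63 mod 127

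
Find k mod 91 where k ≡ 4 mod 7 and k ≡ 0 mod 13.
M = 7 × 13 = 91. M₁ = 13, y₁ ≡ 6 mod 7. M₂ = 7, y₂ ≡ 2 mod 13. k = 4×13×6 + 0×7×2 ≡ 39 mod 91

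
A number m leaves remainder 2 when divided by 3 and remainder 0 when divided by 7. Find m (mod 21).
M = 3 × 7 = 21. M₁ = 7, y₁ ≡ 1 (mod 3). M₂ = 3, y₂ ≡ 5 (mod 7). m = 2×7×1 + 0×3×5 ≡ 14 (mod 21)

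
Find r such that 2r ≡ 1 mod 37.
Since 37 is prime, by Fermat 2^(-1) ≡ 2^{35} ≡ 19 mod 37. Verify: 2 × 19 = 38 ≡ 1 mod 37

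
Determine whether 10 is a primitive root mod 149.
ord_149(10) divides 148. For each prime q|148: 10^{74}≡148, 10^{4}≡17, none ≡ 1. So 10 has order 148 and is a primitive root mod 149.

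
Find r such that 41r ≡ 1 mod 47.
Since 47 is prime, by Fermat 41^(-1) ≡ 41^{45} ≡ 39 mod 47. Verify: 41 × 39 = 1599 ≡ 1 mod 47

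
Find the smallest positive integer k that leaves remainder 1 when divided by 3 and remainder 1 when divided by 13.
M = 3 × 13 = 39. M₁ = 13, y₁ ≡ 1 mod 3. M₂ = 3, y₂ ≡ 9 mod 13. k = 1×13×1 + 1×3×9 ≡ 1 mod 39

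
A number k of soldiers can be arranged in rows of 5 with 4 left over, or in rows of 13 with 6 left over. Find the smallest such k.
M = 5 × 13 = 65. M₁ = 13, y₁ ≡ 2 mod 5. M₂ = 5, y₂ ≡ 8 mod 13. k = 4×13×2 + 6×5×8 ≡ 19 mod 65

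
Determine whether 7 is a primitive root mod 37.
7^{9} ≡ 1 (mod 37) and 9 < 36, so ord_37(7) = 9 ≠ 36 and 7 is not a primitive root.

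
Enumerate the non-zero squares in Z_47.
Squares in Z_47*: {1, 2, 3, 4, 6, 7, 8, 9, 12, 14, 16, 17, 18, 21, 24, 25, 27, 28, 32, 34, 36, 37, 42}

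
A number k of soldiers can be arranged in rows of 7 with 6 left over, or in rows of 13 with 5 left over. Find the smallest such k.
M = 7 × 13 = 91. M₁ = 13, y₁ ≡ 6 mod 7. M₂ = 7, y₂ ≡ 2 mod 13. k = 6×13×6 + 5×7×2 ≡ 83 mod 91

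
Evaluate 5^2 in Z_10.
5^{2} = 25 ≡ 5 mod 10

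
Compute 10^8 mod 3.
Using Fermat: 10^{2} ≡ 1 (mod 3). 8 ≡ 0 (mod 2). So 10^{8} ≡ 10^{0} ≡ 1 (mod 3)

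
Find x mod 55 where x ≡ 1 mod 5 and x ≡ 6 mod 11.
M = 5 × 11 = 55. M₁ = 11, y₁ ≡ 1 mod 5. M₂ = 5, y₂ ≡ 9 mod 11. x = 1×11×1 + 6×5×9 ≡ 6 mod 55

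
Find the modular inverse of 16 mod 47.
Since 47 is prime, by Fermat 16^(-1) ≡ 16^{45} ≡ 3 (mod 47). Verify: 16 × 3 = 48 ≡ 1 (mod 47)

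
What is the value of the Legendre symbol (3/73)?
(3/73) = 3^{36} mod 73 = 1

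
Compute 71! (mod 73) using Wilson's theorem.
(72)! = (71)! × (72) ≡ -1 (mod 73). So (71)! ≡ -1 × (72)^(-1) ≡ (-1)×(-1) = 1 (mod 73)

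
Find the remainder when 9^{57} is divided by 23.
By Fermat: 9^{22} ≡ 1 mod 23. 57 = 2×22 + 13. So 9^{57} ≡ 9^{13} ≡ 12 mod 23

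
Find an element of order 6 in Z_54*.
17 has order 6 mod 54 since 17^{6} ≡ 1 (mod 54) and no smaller power works.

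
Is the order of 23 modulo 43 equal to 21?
Powers of 23 mod 43: 23^1≡23, 23^2≡13, 23^3≡41, 23^4≡40, 23^5≡17, 23^6≡4, 23^7≡6, 23^8≡9, 23^9≡35, 23^10≡31, 23^11≡25, 23^12≡16, 23^13≡24, 23^14≡36, 23^15≡11, 23^16≡38, 23^17≡14, 23^18≡21, 23^19≡10, 23^20≡15, 23^21≡1. First k with 23^k≡1 is k=21. Yes, ord_43(23) = 21.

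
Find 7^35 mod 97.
By repeated squaring mod 97: 7^{1}≡7, 7^{2}≡49, 7^{4}≡73, 7^{8}≡91, 7^{16}≡36, 7^{32}≡35. Then 7^{35} = 7^{32+2+1} ≡ 35 × 49 × 7 ≡ 74 mod 97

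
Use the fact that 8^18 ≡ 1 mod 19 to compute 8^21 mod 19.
By Fermat: 8^{18} ≡ 1 mod 19. So 8^{21} = 8^{18} · 8^{3} ≡ 8^{3} ≡ 18 mod 19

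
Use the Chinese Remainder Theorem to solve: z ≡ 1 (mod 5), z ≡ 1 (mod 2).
M = 5 × 2 = 10. M₁ = 2, y₁ ≡ 3 (mod 5). M₂ = 5, y₂ ≡ 1 (mod 2). z = 1×2×3 + 1×5×1 ≡ 1 (mod 10)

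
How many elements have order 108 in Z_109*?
There are φ(109-1) = φ(108) = 36 primitive roots modulo 109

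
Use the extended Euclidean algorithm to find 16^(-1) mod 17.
Extended GCD: 16(-1) + 17(1) = 1. So 16^(-1) ≡ -1 ≡ 16 (mod 17). Verify: 16 × 16 = 256 ≡ 1 (mod 17)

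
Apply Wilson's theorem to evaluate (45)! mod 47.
(46)! = (45)! × (46) ≡ -1 (mod 47). So (45)! ≡ -1 × (46)^(-1) ≡ (-1)×(-1) = 1 (mod 47)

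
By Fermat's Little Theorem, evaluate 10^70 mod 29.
By Fermat: 10^{28} ≡ 1 (mod 29). 70 = 2×28 + 14. So 10^{70} ≡ 10^{14} ≡ 28 (mod 29)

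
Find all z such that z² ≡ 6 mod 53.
The square roots of 6 mod 53 are 18 and 35. Verify: 18² = 324 ≡ 6 mod 53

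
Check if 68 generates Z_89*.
68^{44} ≡ 1 mod 89 and 44 < 88, so ord_89(68) = 44 ≠ 88 and 68 is not a primitive root.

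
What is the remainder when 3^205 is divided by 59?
Using Fermat: 3^{58} ≡ 1 (mod 59). 205 ≡ 31 (mod 58). So 3^{205} ≡ 3^{31} ≡ 9 (mod 59)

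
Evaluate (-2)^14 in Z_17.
By repeated squaring mod 17: (-2)^{1}≡15, (-2)^{2}≡4, (-2)^{4}≡16, (-2)^{8}≡1. Then (-2)^{14} = (-2)^{8+4+2} ≡ 1 × 16 × 4 ≡ 13 mod 17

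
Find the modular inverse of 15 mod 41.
Since 41 is prime, by Fermat 15^(-1) ≡ 15^{39} ≡ 11 (mod 41). Verify: 15 × 11 = 165 ≡ 1 (mod 41)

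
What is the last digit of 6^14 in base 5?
Using Fermat: 6^{4} ≡ 1 (mod 5). 14 ≡ 2 (mod 4). So 6^{14} ≡ 6^{2} ≡ 1 (mod 5)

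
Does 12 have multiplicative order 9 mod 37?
Powers of 12 mod 37: 12^1≡12, 12^2≡33, 12^3≡26, 12^4≡16, 12^5≡7, 12^6≡10, 12^7≡9, 12^8≡34, 12^9≡1. First k with 12^k≡1 is k=9. Yes, ord_37(12) = 9.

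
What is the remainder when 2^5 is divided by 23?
By repeated squaring (mod 23): 2^{1}≡2, 2^{2}≡4, 2^{4}≡16. Then 2^{5} = 2^{4+1} ≡ 16 × 2 ≡ 9 (mod 23)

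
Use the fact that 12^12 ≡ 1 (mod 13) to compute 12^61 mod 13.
By Fermat: 12^{12} ≡ 1 (mod 13). 61 = 5×12 + 1. So 12^{61} ≡ 12^{1} ≡ 12 (mod 13)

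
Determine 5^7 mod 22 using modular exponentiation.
By repeated squaring mod 22: 5^{1}≡5, 5^{2}≡3, 5^{4}≡9. Then 5^{7} = 5^{4+2+1} ≡ 9 × 3 × 5 ≡ 3 mod 22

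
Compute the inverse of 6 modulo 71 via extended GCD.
Extended GCD: 6(12) + 71(-1) = 1. So 6^(-1) ≡ 12 mod 71. Verify: 6 × 12 = 72 ≡ 1 mod 71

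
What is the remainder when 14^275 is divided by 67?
Using Fermat: 14^{66} ≡ 1 (mod 67). 275 ≡ 11 (mod 66). So 14^{275} ≡ 14^{11} ≡ 1 (mod 67)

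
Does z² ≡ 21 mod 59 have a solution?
By Euler's criterion: 21^{29} ≡ 1 mod 59. Since this equals 1, 21 is a QR.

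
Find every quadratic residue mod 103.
Squares in Z_103*: {1, 2, 4, 7, 8, 9, 13, 14, 15, 16, 17, 18, 19, 23, 25, 26, 28, 29, 30, 32, 33, 34, 36, 38, 41, 46, 49, 50, 52, 55, 56, 58, 59, 60, 61, 63, 64, 66, 68, 72, 76, 79, 81, 82, 83, 91, 92, 93, 97, 98, 100}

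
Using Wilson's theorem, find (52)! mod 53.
By Wilson's theorem, (52)! ≡ -1 ≡ 52 (mod 53)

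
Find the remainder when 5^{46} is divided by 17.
By Fermat: 5^{16} ≡ 1 mod 17. 46 = 2×16 + 14. So 5^{46} ≡ 5^{14} ≡ 15 mod 17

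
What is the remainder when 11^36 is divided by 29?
Using Fermat: 11^{28} ≡ 1 mod 29. 36 ≡ 8 mod 28. So 11^{36} ≡ 11^{8} ≡ 16 mod 29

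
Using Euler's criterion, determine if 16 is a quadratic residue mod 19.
By Euler's criterion: 16^{9} ≡ 1 mod 19. Since this equals 1, 16 is a QR.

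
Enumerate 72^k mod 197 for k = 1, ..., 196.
72^1, 72^2, ..., 72^{196} mod 197: [72, 62, 130, 101, 180, 155, 128, 154, 56, 92, 123, 188, 140, 33, 12, 76, 153, 181, 30, 190, 87, 157, 75, 81, 119, 97, 89, 104, 2, 144, 124, 63, 5, 163, 113, 59, 111, 112, 184, 49, 179, 83, 66, 24, 152, 109, 165, 60, 183, 174, 117, 150, 162, 41, 194, 178, 11, 4, 91, 51, 126, 10, 129, 29, 118, 25, 27, 171, 98, 161, 166, 132, 48, 107, 21, 133, 120, 169, 151, 37, 103, 127, 82, 191, 159, 22, 8, 182, 102, 55, 20, 61, 58, 39, 50, 54, 145, 196, 125, 135, 67, 96, 17, 42, 69, 43, 141, 105, 74, 9, 57, 164, 185, 121, 44, 16, 167, 7, 110, 40, 122, 116, 78, 100, 108, 93, 195, 53, 73, 134, 192, 34, 84, 138, 86, 85, 13, 148, 18, 114, 131, 173, 45, 88, 32, 137, 14, 23, 80, 47, 35, 156, 3, 19, 186, 193, 106, 146, 71, 187, 68, 168, 79, 172, 170, 26, 99, 36, 31, 65, 149, 90, 176, 64, 77, 28, 46, 160, 94, 70, 115, 6, 38, 175, 189, 15, 95, 142, 177, 136, 139, 158, 147, 143, 52, 1]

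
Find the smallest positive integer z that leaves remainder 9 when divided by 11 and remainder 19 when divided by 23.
M = 11 × 23 = 253. M₁ = 23, y₁ ≡ 1 mod 11. M₂ = 11, y₂ ≡ 21 mod 23. z = 9×23×1 + 19×11×21 ≡ 42 mod 253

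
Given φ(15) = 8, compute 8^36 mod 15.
By Euler: 8^{8} ≡ 1 mod 15 since gcd(8, 15) = 1. 36 = 4×8 + 4. So 8^{36} ≡ 8^{4} ≡ 1 mod 15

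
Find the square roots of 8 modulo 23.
The square roots of 8 mod 23 are 13 and 10. Verify: 13² = 169 ≡ 8 (mod 23)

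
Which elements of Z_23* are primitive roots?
There are φ(22) = 10 primitive roots mod 23: {5, 7, 10, 11, 14, 15, 17, 19, 20, 21}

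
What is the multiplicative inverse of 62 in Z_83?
Since 83 is prime, by Fermat 62^(-1) ≡ 62^{81} ≡ 79 mod 83. Verify: 62 × 79 = 4898 ≡ 1 mod 83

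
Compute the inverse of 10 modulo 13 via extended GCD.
Extended GCD: 10(4) + 13(-3) = 1. So 10^(-1) ≡ 4 (mod 13). Verify: 10 × 4 = 40 ≡ 1 (mod 13)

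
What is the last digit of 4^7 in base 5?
Using Fermat: 4^{4} ≡ 1 (mod 5). 7 ≡ 3 (mod 4). So 4^{7} ≡ 4^{3} ≡ 4 (mod 5)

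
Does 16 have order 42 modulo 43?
16^{7} ≡ 1 (mod 43) and 7 < 42, so ord_43(16) = 7 ≠ 42 and 16 is not a primitive root.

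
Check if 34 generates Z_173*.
34^{86} ≡ 1 mod 173 and 86 < 172, so ord_173(34) = 86 ≠ 172 and 34 is not a primitive root.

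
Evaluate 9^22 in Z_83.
By repeated squaring mod 83: 9^{1}≡9, 9^{2}≡81, 9^{4}≡4, 9^{8}≡16, 9^{16}≡7. Then 9^{22} = 9^{16+4+2} ≡ 7 × 4 × 81 ≡ 27 mod 83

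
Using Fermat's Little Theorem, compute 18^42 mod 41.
By Fermat: 18^{40} ≡ 1 mod 41. So 18^{42} = 18^{40} · 18^{2} ≡ 18^{2} ≡ 37 mod 41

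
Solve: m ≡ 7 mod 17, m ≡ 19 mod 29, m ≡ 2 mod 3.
M = 17 × 29 × 3 = 1479. M₁ = 87, y₁ ≡ 9 mod 17. M₂ = 51, y₂ ≡ 4 mod 29. M₃ = 493, y₃ ≡ 1 mod 3. m = 7×87×9 + 19×51×4 + 2×493×1 ≡ 1469 mod 1479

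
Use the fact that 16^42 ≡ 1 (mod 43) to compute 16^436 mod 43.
By Fermat: 16^{42} ≡ 1 (mod 43). 436 ≡ 16 (mod 42). So 16^{436} ≡ 16^{16} ≡ 41 (mod 43)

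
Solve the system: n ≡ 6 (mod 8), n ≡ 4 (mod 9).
M = 8 × 9 = 72. M₁ = 9, y₁ ≡ 1 (mod 8). M₂ = 8, y₂ ≡ 8 (mod 9). n = 6×9×1 + 4×8×8 ≡ 22 (mod 72)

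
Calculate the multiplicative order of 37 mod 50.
Powers of 37 mod 50: 37^1≡37, 37^2≡19, 37^3≡3, 37^4≡11, 37^5≡7, 37^6≡9, 37^7≡33, 37^8≡21, 37^9≡27, 37^10≡49, 37^11≡13, 37^12≡31, 37^13≡47, 37^14≡39, 37^15≡43, 37^16≡41, 37^17≡17, 37^18≡29, 37^19≡23, 37^20≡1. So the order of 37 is 20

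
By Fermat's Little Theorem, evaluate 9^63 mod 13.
By Fermat: 9^{12} ≡ 1 (mod 13). 63 = 5×12 + 3. So 9^{63} ≡ 9^{3} ≡ 1 (mod 13)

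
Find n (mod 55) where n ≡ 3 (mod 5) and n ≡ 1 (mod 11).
M = 5 × 11 = 55. M₁ = 11, y₁ ≡ 1 (mod 5). M₂ = 5, y₂ ≡ 9 (mod 11). n = 3×11×1 + 1×5×9 ≡ 23 (mod 55)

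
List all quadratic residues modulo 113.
Quadratic residues modulo 113: {1, 2, 4, 7, 8, 9, 11, 13, 14, 15, 16, 18, 22, 25, 26, 28, 30, 31, 32, 36, 41, 44, 49, 50, 51, 52, 53, 56, 57, 60, 61, 62, 63, 64, 69, 72, 77, 81, 82, 83, 85, 87, 88, 91, 95, 97, 98, 99, 100, 102, 104, 105, 106, 109, 111, 112}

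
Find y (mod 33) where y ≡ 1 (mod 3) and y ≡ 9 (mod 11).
M = 3 × 11 = 33. M₁ = 11, y₁ ≡ 2 (mod 3). M₂ = 3, y₂ ≡ 4 (mod 11). y = 1×11×2 + 9×3×4 ≡ 31 (mod 33)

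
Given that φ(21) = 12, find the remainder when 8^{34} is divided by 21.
By Euler: 8^{12} ≡ 1 (mod 21) since gcd(8, 21) = 1. 34 = 2×12 + 10. So 8^{34} ≡ 8^{10} ≡ 1 (mod 21)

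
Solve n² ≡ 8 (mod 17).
The square roots of 8 mod 17 are 12 and 5. Verify: 12² = 144 ≡ 8 (mod 17)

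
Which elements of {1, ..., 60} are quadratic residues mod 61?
QRs mod 61: {1, 3, 4, 5, 9, 12, 13, 14, 15, 16, 19, 20, 22, 25, 27, 34, 36, 39, 41, 42, 45, 46, 47, 48, 49, 52, 56, 57, 58, 60}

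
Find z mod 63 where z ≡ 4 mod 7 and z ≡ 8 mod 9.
M = 7 × 9 = 63. M₁ = 9, y₁ ≡ 4 mod 7. M₂ = 7, y₂ ≡ 4 mod 9. z = 4×9×4 + 8×7×4 ≡ 53 mod 63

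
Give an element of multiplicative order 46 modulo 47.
5 has order 46 mod 47 since 5^{46} ≡ 1 mod 47 and no smaller power works.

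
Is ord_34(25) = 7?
Powers of 25 mod 34: 25^1≡25, 25^2≡13, 25^3≡19, 25^4≡33, 25^5≡9, 25^6≡21, 25^7≡15, 25^8≡1. 25^7≡15≢1, so ord ≠ 7. No, the actual order is 8.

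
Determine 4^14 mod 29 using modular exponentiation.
By repeated squaring (mod 29): 4^{1}≡4, 4^{2}≡16, 4^{4}≡24, 4^{8}≡25. Then 4^{14} = 4^{8+4+2} ≡ 25 × 24 × 16 ≡ 1 (mod 29)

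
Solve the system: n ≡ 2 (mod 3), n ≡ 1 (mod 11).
M = 3 × 11 = 33. M₁ = 11, y₁ ≡ 2 (mod 3). M₂ = 3, y₂ ≡ 4 (mod 11). n = 2×11×2 + 1×3×4 ≡ 23 (mod 33)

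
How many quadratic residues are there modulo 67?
For prime 67, there are (p-1)/2 = (67-1)/2 = 33 quadratic residues (excluding 0).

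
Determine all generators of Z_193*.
There are φ(192) = 64 primitive roots mod 193: {5, 10, 15, 17, 19, 22, 26, 30, 34, 37, 38, 40, 41, 44, 45, 47, 51, 52, 53, 57, 58, 61, 66, 70, 73, 77, 78, 79, 80, 82, 90, 91, 102, 103, 111, 113, 114, 115, 116, 120, 123, 127, 132, 135, 136, 140, 141, 142, 146, 148, 149, 152, 153, 155, 156, 159, 163, 167, 171, 174, 176, 178, 183, 188}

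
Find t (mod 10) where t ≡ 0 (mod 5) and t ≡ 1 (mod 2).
M = 5 × 2 = 10. M₁ = 2, y₁ ≡ 3 (mod 5). M₂ = 5, y₂ ≡ 1 (mod 2). t = 0×2×3 + 1×5×1 ≡ 5 (mod 10)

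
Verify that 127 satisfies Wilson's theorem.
(126)! mod 127 = 126. Since this equals -1 mod 127, Wilson confirms 127 is prime.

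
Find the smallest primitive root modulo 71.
g = 7. Powers: [7, 49, 59, 58, 51, 2, 14, 27, ...] generates all 70 non-zero residues.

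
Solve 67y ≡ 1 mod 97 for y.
Since 97 is prime, by Fermat 67^(-1) ≡ 67^{95} ≡ 42 mod 97. Verify: 67 × 42 = 2814 ≡ 1 mod 97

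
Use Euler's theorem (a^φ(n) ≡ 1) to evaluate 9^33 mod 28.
By Euler: 9^{12} ≡ 1 mod 28 since gcd(9, 28) = 1. 33 = 2×12 + 9. So 9^{33} ≡ 9^{9} ≡ 1 mod 28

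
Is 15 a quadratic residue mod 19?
By Euler's criterion: 15^{9} ≡ 18 (mod 19). Since this equals -1 (≡ 18), 15 is not a QR.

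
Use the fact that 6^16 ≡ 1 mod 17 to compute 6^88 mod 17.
By Fermat: 6^{16} ≡ 1 mod 17. 88 = 5×16 + 8. So 6^{88} ≡ 6^{8} ≡ 16 mod 17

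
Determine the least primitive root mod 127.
g = 3. For each prime q|126: 3^{63}≡126, 3^{42}≡107, 3^{18}≡4, none ≡ 1, so ord_127(3) = 126 and 3 is a primitive root.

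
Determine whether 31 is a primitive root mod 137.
ord_137(31) divides 136. For each prime q|136: 31^{68}≡136, 31^{8}≡16, none ≡ 1. So 31 has order 136 and is a primitive root mod 137.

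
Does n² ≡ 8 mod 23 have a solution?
By Euler's criterion: 8^{11} ≡ 1 mod 23. Since this equals 1, 8 is a QR.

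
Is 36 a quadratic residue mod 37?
By Euler's criterion: 36^{18} ≡ 1 mod 37. Since this equals 1, 36 is a QR.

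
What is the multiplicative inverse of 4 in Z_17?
Since 17 is prime, by Fermat 4^(-1) ≡ 4^{15} ≡ 13 (mod 17). Verify: 4 × 13 = 52 ≡ 1 (mod 17)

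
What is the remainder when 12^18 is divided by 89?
By repeated squaring (mod 89): 12^{1}≡12, 12^{2}≡55, 12^{4}≡88, 12^{8}≡1, 12^{16}≡1. Then 12^{18} = 12^{16+2} ≡ 1 × 55 ≡ 55 (mod 89)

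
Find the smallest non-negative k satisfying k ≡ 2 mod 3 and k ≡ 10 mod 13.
M = 3 × 13 = 39. M₁ = 13, y₁ ≡ 1 mod 3. M₂ = 3, y₂ ≡ 9 mod 13. k = 2×13×1 + 10×3×9 ≡ 23 mod 39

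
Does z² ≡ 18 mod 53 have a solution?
By Euler's criterion: 18^{26} ≡ 52 mod 53. Since this equals -1 (≡ 52), 18 is not a QR.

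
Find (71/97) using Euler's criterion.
(71/97) = 71^{48} mod 97 = -1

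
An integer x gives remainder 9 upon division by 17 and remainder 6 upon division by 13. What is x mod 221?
M = 17 × 13 = 221. M₁ = 13, y₁ ≡ 4 mod 17. M₂ = 17, y₂ ≡ 10 mod 13. x = 9×13×4 + 6×17×10 ≡ 162 mod 221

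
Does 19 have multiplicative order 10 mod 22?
Powers of 19 mod 22: 19^1≡19, 19^2≡9, 19^3≡17, 19^4≡15, 19^5≡21, 19^6≡3, 19^7≡13, 19^8≡5, 19^9≡7, 19^10≡1. First k with 19^k≡1 is k=10. Yes, ord_22(19) = 10.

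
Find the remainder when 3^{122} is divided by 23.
By Fermat: 3^{22} ≡ 1 mod 23. 122 = 5×22 + 12. So 3^{122} ≡ 3^{12} ≡ 3 mod 23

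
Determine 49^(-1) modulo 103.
Since 103 is prime, by Fermat 49^(-1) ≡ 49^{101} ≡ 82 mod 103. Verify: 49 × 82 = 4018 ≡ 1 mod 103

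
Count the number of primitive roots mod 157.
Number of primitive roots mod 157 = φ(p-1) = φ(156) = 48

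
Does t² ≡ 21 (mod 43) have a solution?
By Euler's criterion: 21^{21} ≡ 1 (mod 43). Since this equals 1, 21 is a QR.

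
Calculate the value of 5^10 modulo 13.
By repeated squaring (mod 13): 5^{1}≡5, 5^{2}≡12, 5^{4}≡1, 5^{8}≡1. Then 5^{10} = 5^{8+2} ≡ 1 × 12 ≡ 12 (mod 13)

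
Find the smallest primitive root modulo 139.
g = 2. Powers: [2, 4, 8, 16, 32, 64, 128, 117, 95, 51, ...] generates all 138 non-zero residues.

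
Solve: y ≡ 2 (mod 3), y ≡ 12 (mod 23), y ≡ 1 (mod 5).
M = 3 × 23 × 5 = 345. M₁ = 115, y₁ ≡ 1 (mod 3). M₂ = 15, y₂ ≡ 20 (mod 23). M₃ = 69, y₃ ≡ 4 (mod 5). y = 2×115×1 + 12×15×20 + 1×69×4 ≡ 311 (mod 345)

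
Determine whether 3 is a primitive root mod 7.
ord_7(3) divides 6. For each prime q|6: 3^{3}≡6, 3^{2}≡2, none ≡ 1. So 3 has order 6 and is a primitive root mod 7.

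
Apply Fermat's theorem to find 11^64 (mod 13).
By Fermat: 11^{12} ≡ 1 (mod 13). 64 = 5×12 + 4. So 11^{64} ≡ 11^{4} ≡ 3 (mod 13)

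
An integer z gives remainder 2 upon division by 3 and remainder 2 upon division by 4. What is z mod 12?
M = 3 × 4 = 12. M₁ = 4, y₁ ≡ 1 mod 3. M₂ = 3, y₂ ≡ 3 mod 4. z = 2×4×1 + 2×3×3 ≡ 2 mod 12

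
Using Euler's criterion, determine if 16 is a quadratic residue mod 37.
By Euler's criterion: 16^{18} ≡ 1 (mod 37). Since this equals 1, 16 is a QR.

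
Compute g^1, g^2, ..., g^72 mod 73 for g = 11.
11^1, 11^2, ..., 11^{72} mod 73: [11, 48, 17, 41, 13, 70, 40, 2, 22, 23, 34, 9, 26, 67, 7, 4, 44, 46, 68, 18, 52, 61, 14, 8, 15, 19, 63, 36, 31, 49, 28, 16, 30, 38, 53, 72, 62, 25, 56, 32, 60, 3, 33, 71, 51, 50, 39, 64, 47, 6, 66, 69, 29, 27, 5, 55, 21, 12, 59, 65, 58, 54, 10, 37, 42, 24, 45, 57, 43, 35, 20, 1]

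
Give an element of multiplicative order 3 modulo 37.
10 has order 3 mod 37 since 10^{3} ≡ 1 (mod 37) and no smaller power works.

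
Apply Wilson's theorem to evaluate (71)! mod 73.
(72)! = (71)! × (72) ≡ -1 mod 73. So (71)! ≡ -1 × (72)^(-1) ≡ (-1)×(-1) = 1 mod 73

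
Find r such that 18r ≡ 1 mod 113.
Since 113 is prime, by Fermat 18^(-1) ≡ 18^{111} ≡ 44 mod 113. Verify: 18 × 44 = 792 ≡ 1 mod 113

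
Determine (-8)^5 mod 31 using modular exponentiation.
By repeated squaring (mod 31): (-8)^{1}≡23, (-8)^{2}≡2, (-8)^{4}≡4. Then (-8)^{5} = (-8)^{4+1} ≡ 4 × 23 ≡ 30 (mod 31)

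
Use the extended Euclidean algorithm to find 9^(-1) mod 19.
Extended GCD: 9(-2) + 19(1) = 1. So 9^(-1) ≡ -2 ≡ 17 mod 19. Verify: 9 × 17 = 153 ≡ 1 mod 19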